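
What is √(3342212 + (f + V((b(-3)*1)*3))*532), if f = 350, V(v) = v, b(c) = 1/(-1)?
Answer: 4*√220426 ≈ 1878.0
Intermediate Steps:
b(c) = -1
√(3342212 + (f + V((b(-3)*1)*3))*532) = √(3342212 + (350 - 1*1*3)*532) = √(3342212 + (350 - 1*3)*532) = √(3342212 + (350 - 3)*532) = √(3342212 + 347*532) = √(3342212 + 184604) = √3526816 = 4*√220426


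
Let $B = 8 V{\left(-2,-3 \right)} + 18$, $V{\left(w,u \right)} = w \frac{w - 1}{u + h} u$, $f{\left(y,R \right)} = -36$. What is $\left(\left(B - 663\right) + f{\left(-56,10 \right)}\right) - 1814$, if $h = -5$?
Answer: $-2477$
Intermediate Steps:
$V{\left(w,u \right)} = \frac{u w \left(-1 + w\right)}{-5 + u}$ ($V{\left(w,u \right)} = w \frac{w - 1}{u - 5} u = w \frac{-1 + w}{-5 + u} u = \frac{w \left(-1 + w\right)}{-5 + u} u = \frac{u w \left(-1 + w\right)}{-5 + u}$)
$B = 36$ ($B = 8 \left(\left(-3\right) \left(-2\right) \frac{1}{-5 - 3} \left(-1 - 2\right)\right) + 18 = 8 \left(\left(-3\right) \left(-2\right) \frac{1}{-8} \left(-3\right)\right) + 18 = 8 \left(\left(-3\right) \left(-2\right) \left(- \frac{1}{8}\right) \left(-3\right)\right) + 18 = 8 \cdot \frac{9}{4} + 18 = 18 + 18 = 36$)
$\left(\left(B - 663\right) + f{\left(-56,10 \right)}\right) - 1814 = \left(\left(36 - 663\right) - 36\right) - 1814 = \left(-627 - 36\right) - 1814 = -663 - 1814 = -2477$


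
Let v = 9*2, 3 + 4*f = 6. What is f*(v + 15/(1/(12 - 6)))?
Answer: 81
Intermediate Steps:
f = 3/4 (f = -3/4 + (1/4)*6 = -3/4 + 3/2 = 3/4 ≈ 0.75000)
v = 18
f*(v + 15/(1/(12 - 6))) = 3*(18 + 15/(1/(12 - 6)))/4 = 3*(18 + 15/(1/6))/4 = 3*(18 + 15*6)/4 = 3*(18 + 90)/4 = (3/4)*108 = 81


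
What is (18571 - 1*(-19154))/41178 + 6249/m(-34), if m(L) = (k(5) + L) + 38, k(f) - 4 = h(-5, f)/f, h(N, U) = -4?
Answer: 71553595/82356 ≈ 868.83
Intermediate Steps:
k(f) = 4 - 4/f
m(L) = 206/5 + L (m(L) = ((4 - 4/5) + L) + 38 = ((4 - 4*⅕) + L) + 38 = ((4 - ⅘) + L) + 38 = (16/5 + L) + 38 = 206/5 + L)
(18571 - 1*(-19154))/41178 + 6249/m(-34) = (18571 - 1*(-19154))/41178 + 6249/(206/5 - 34) = (18571 + 19154)*(1/41178) + 6249/(36/5) = 37725*(1/41178) + 6249*(5/36) = 12575/13726 + 10415/12 = 71553595/82356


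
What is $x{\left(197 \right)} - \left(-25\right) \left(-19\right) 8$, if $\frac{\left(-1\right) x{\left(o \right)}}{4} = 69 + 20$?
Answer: $-4156$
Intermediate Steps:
$x{\left(o \right)} = -356$ ($x{\left(o \right)} = - 4 \left(69 + 20\right) = \left(-4\right) 89 = -356$)
$x{\left(197 \right)} - \left(-25\right) \left(-19\right) 8 = -356 - \left(-25\right) \left(-19\right) 8 = -356 - 475 \cdot 8 = -356 - 3800 = -4156$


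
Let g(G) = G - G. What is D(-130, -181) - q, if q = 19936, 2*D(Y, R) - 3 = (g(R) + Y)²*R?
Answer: -3098769/2 ≈ -1.5494e+6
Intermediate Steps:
g(G) = 0
D(Y, R) = 3/2 + R*Y²/2 (D(Y, R) = 3/2 + ((0 + Y)²*R)/2 = 3/2 + (Y²*R)/2 = 3/2 + (R*Y²)/2 = 3/2 + R*Y²/2)
D(-130, -181) - q = (3/2 + (½)*(-181)*(-130)²) - 1*19936 = (3/2 + (½)*(-181)*16900) - 19936 = (3/2 - 1529450) - 19936 = -3058897/2 - 19936 = -3098769/2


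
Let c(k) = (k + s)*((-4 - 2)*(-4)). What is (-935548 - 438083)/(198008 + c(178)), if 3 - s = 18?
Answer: -1373631/201920 ≈ -6.8028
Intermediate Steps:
s = -15 (s = 3 - 1*18 = 3 - 18 = -15)
c(k) = -360 + 24*k (c(k) = (k - 15)*((-4 - 2)*(-4)) = (-15 + k)*(-6*(-4)) = (-15 + k)*24 = -360 + 24*k)
(-935548 - 438083)/(198008 + c(178)) = (-935548 - 438083)/(198008 + (-360 + 24*178)) = -1373631/(198008 + (-360 + 4272)) = -1373631/(198008 + 3912) = -1373631/201920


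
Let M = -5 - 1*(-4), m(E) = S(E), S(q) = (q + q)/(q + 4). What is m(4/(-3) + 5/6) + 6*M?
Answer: -44/7 ≈ -6.2857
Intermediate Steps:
S(q) = 2*q/(4 + q) (S(q) = (2*q)/(4 + q) = 2*q/(4 + q))
m(E) = 2*E/(4 + E)
M = -1 (M = -5 + 4 = -1)
m(4/(-3) + 5/6) + 6*M = 2*(4/(-3) + 5/6)/(4 + (4/(-3) + 5/6)) + 6*(-1) = 2*(4*(-1/3) + 5*(1/6))/(4 + (4*(-1/3) + 5*(1/6))) - 6 = 2*(-4/3 + 5/6)/(4 + (-4/3 + 5/6)) - 6 = 2*(-1/2)/(4 - 1/2) - 6 = 2*(-1/2)/(7/2) - 6 = 2*(-1/2)*(2/7) - 6 = -2/7 - 6 = -44/7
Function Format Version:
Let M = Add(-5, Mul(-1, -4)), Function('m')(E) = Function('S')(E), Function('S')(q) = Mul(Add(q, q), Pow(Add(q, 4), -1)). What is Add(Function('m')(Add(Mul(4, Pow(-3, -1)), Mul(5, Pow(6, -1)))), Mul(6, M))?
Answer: Rational(-44, 7) ≈ -6.2857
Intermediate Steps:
Function('S')(q) = Mul(2, q, Pow(Add(4, q), -1)) (Function('S')(q) = Mul(Mul(2, q), Pow(Add(4, q), -1)) = Mul(2, q, Pow(Add(4, q), -1)))
Function('m')(E) = Mul(2, E, Pow(Add(4, E), -1))
M = -1 (M = Add(-5, 4) = -1)
Add(Function('m')(Add(Mul(4, Pow(-3, -1)), Mul(5, Pow(6, -1)))), Mul(6, M)) = Add(Mul(2, Add(Mul(4, Pow(-3, -1)), Mul(5, Pow(6, -1))), Pow(Add(4, Add(Mul(4, Pow(-3, -1)), Mul(5, Pow(6, -1)))), -1)), Mul(6, -1)) = Add(Mul(2, Add(Mul(4, Rational(-1, 3)), Mul(5, Rational(1, 6))), Pow(Add(4, Add(Mul(4, Rational(-1, 3)), Mul(5, Rational(1, 6)))), -1)), -6) = Add(Mul(2, Add(Rational(-4, 3), Rational(5, 6)), Pow(Add(4, Add(Rational(-4, 3), Rational(5, 6))), -1)), -6) = Add(Mul(2, Rational(-1, 2), Pow(Add(4, Rational(-1, 2)), -1)), -6) = Add(Mul(2, Rational(-1, 2), Pow(Rational(7, 2), -1)), -6) = Add(Mul(2, Rational(-1, 2), Rational(2, 7)), -6) = Add(Rational(-2, 7), -6) = Rational(-44, 7)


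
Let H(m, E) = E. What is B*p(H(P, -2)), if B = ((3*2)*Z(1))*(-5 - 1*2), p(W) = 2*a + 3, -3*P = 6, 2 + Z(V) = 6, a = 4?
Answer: -1848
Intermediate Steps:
Z(V) = 4 (Z(V) = -2 + 6 = 4)
P = -2 (P = -⅓*6 = -2)
p(W) = 11 (p(W) = 2*4 + 3 = 8 + 3 = 11)
B = -168 (B = ((3*2)*4)*(-5 - 1*2) = (6*4)*(-5 - 2) = 24*(-7) = -168)
B*p(H(P, -2)) = -168*11 = -1848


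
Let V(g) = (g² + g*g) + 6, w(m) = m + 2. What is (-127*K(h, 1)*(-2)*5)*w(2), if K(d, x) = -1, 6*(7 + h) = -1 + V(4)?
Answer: -5080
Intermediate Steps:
w(m) = 2 + m
V(g) = 6 + 2*g² (V(g) = (g² + g²) + 6 = 2*g² + 6 = 6 + 2*g²)
h = -⅚ (h = -7 + (-1 + (6 + 2*4²))/6 = -7 + (-1 + (6 + 2*16))/6 = -7 + (-1 + (6 + 32))/6 = -7 + (-1 + 38)/6 = -7 + (⅙)*37 = -7 + 37/6 = -⅚ ≈ -0.83333)
(-127*K(h, 1)*(-2)*5)*w(2) = (-127*(-1*(-2))*5)*(2 + 2) = -254*5*4 = -127*10*4 = -1270*4 = -5080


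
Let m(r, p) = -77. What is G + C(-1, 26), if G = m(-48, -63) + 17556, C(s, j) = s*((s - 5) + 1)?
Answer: 17484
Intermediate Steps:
C(s, j) = s*(-4 + s) (C(s, j) = s*((-5 + s) + 1) = s*(-4 + s))
G = 17479 (G = -77 + 17556 = 17479)
G + C(-1, 26) = 17479 - (-4 - 1) = 17479 - 1*(-5) = 17479 + 5 = 17484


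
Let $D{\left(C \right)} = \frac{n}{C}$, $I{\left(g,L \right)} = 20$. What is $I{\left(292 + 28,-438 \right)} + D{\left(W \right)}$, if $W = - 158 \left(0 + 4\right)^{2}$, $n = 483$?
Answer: $\frac{50077}{2528} \approx 19.809$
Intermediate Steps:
$W = -2528$ ($W = - 158 \cdot 4^{2} = \left(-158\right) 16 = -2528$)
$D{\left(C \right)} = \frac{483}{C}$
$I{\left(292 + 28,-438 \right)} + D{\left(W \right)} = 20 + \frac{483}{-2528} = 20 + 483 \left(- \frac{1}{2528}\right) = 20 - \frac{483}{2528} = \frac{50077}{2528}$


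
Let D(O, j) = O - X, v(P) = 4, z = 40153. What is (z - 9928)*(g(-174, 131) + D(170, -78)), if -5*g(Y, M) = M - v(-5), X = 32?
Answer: 3403335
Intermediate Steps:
g(Y, M) = ⅘ - M/5 (g(Y, M) = -(M - 1*4)/5 = -(M - 4)/5 = -(-4 + M)/5 = ⅘ - M/5)
D(O, j) = -32 + O (D(O, j) = O - 1*32 = O - 32 = -32 + O)
(z - 9928)*(g(-174, 131) + D(170, -78)) = (40153 - 9928)*((⅘ - ⅕*131) + (-32 + 170)) = 30225*((⅘ - 131/5) + 138) = 30225*(-127/5 + 138) = 30225*(563/5) = 3403335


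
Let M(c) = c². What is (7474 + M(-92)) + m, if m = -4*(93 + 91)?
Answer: 15202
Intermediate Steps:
m = -736 (m = -4*184 = -736)
(7474 + M(-92)) + m = (7474 + (-92)²) - 736 = (7474 + 8464) - 736 = 15938 - 736 = 15202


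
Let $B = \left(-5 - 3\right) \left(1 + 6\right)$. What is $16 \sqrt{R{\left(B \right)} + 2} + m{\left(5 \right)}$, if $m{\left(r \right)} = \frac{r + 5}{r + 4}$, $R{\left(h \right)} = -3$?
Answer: $\frac{10}{9} + 16 i \approx 1.1111 + 16.0 i$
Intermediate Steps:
$B = -56$ ($B = \left(-8\right) 7 = -56$)
$m{\left(r \right)} = \frac{5 + r}{4 + r}$
$16 \sqrt{R{\left(B \right)} + 2} + m{\left(5 \right)} = 16 \sqrt{-3 + 2} + \frac{5 + 5}{4 + 5} = 16 \sqrt{-1} + \frac{1}{9} \cdot 10 = 16 i + \frac{1}{9} \cdot 10 = 16 i + \frac{10}{9} = \frac{10}{9} + 16 i$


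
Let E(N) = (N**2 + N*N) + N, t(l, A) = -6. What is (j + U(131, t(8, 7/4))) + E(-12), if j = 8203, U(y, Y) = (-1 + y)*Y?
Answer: 7699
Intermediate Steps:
U(y, Y) = Y*(-1 + y)
E(N) = N + 2*N**2 (E(N) = (N**2 + N**2) + N = 2*N**2 + N = N + 2*N**2)
(j + U(131, t(8, 7/4))) + E(-12) = (8203 - 6*(-1 + 131)) - 12*(1 + 2*(-12)) = (8203 - 6*130) - 12*(1 - 24) = (8203 - 780) - 12*(-23) = 7423 + 276 = 7699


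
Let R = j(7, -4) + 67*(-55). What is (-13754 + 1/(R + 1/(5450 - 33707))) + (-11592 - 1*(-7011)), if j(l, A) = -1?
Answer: -1909687508762/104155303 ≈ -18335.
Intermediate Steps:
R = -3686 (R = -1 + 67*(-55) = -1 - 3685 = -3686)
(-13754 + 1/(R + 1/(5450 - 33707))) + (-11592 - 1*(-7011)) = (-13754 + 1/(-3686 + 1/(5450 - 33707))) + (-11592 - 1*(-7011)) = (-13754 + 1/(-3686 + 1/(-28257))) + (-11592 + 7011) = (-13754 + 1/(-3686 - 1/28257)) - 4581 = (-13754 + 1/(-104155303/28257)) - 4581 = (-13754 - 28257/104155303) - 4581 = -1432552065719/104155303 - 4581 = -1909687508762/104155303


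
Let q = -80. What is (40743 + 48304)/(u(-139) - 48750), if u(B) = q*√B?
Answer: -86820825/47549042 + 356188*I*√139/118872605 ≈ -1.8259 + 0.035327*I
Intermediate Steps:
u(B) = -80*√B
(40743 + 48304)/(u(-139) - 48750) = (40743 + 48304)/(-80*I*√139 - 48750) = 89047/(-80*I*√139 - 48750) = 89047/(-48750 - 80*I*√139)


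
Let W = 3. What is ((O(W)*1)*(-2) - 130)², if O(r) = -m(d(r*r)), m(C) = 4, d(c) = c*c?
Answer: 14884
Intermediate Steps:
d(c) = c²
O(r) = -4 (O(r) = -1*4 = -4)
((O(W)*1)*(-2) - 130)² = (-4*1*(-2) - 130)² = (-4*(-2) - 130)² = (8 - 130)² = (-122)² = 14884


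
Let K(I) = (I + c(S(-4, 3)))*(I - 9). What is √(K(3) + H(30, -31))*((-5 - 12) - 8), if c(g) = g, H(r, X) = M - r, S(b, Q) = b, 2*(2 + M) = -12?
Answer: -100*I*√2 ≈ -141.42*I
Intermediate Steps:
M = -8 (M = -2 + (½)*(-12) = -2 - 6 = -8)
H(r, X) = -8 - r
K(I) = (-9 + I)*(-4 + I) (K(I) = (I - 4)*(I - 9) = (-4 + I)*(-9 + I) = (-9 + I)*(-4 + I))
√(K(3) + H(30, -31))*((-5 - 12) - 8) = √((36 + 3² - 13*3) + (-8 - 1*30))*((-5 - 12) - 8) = √((36 + 9 - 39) + (-8 - 30))*(-17 - 8) = √(6 - 38)*(-25) = √(-32)*(-25) = (4*I*√2)*(-25) = -100*I*√2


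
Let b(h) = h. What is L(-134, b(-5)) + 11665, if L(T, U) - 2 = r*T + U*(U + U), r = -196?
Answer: 37981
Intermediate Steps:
L(T, U) = 2 - 196*T + 2*U**2 (L(T, U) = 2 + (-196*T + U*(U + U)) = 2 + (-196*T + U*(2*U)) = 2 + (-196*T + 2*U**2) = 2 - 196*T + 2*U**2)
L(-134, b(-5)) + 11665 = (2 - 196*(-134) + 2*(-5)**2) + 11665 = (2 + 26264 + 2*25) + 11665 = (2 + 26264 + 50) + 11665 = 26316 + 11665 = 37981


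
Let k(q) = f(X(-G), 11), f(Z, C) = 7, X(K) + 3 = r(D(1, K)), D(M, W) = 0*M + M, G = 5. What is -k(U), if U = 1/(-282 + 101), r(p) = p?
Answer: -7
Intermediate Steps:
D(M, W) = M (D(M, W) = 0 + M = M)
X(K) = -2 (X(K) = -3 + 1 = -2)
U = -1/181 (U = 1/(-181) = -1/181 ≈ -0.0055249)
k(q) = 7
-k(U) = -1*7 = -7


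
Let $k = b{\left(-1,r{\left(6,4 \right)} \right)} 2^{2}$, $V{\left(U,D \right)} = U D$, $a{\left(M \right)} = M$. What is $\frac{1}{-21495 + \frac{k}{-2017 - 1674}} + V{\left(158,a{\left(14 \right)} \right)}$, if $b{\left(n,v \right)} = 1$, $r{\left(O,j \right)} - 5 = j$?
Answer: $\frac{175495760697}{79338049} \approx 2212.0$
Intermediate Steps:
$r{\left(O,j \right)} = 5 + j$
$V{\left(U,D \right)} = D U$
$k = 4$ ($k = 1 \cdot 2^{2} = 1 \cdot 4 = 4$)
$\frac{1}{-21495 + \frac{k}{-2017 - 1674}} + V{\left(158,a{\left(14 \right)} \right)} = \frac{1}{-21495 + \frac{1}{-2017 - 1674} \cdot 4} + 14 \cdot 158 = \frac{1}{-21495 + \frac{1}{-3691} \cdot 4} + 2212 = \frac{1}{-21495 - \frac{4}{3691}} + 2212 = \frac{1}{- \frac{79338049}{3691}} + 2212 = - \frac{3691}{79338049} + 2212 = \frac{175495760697}{79338049}$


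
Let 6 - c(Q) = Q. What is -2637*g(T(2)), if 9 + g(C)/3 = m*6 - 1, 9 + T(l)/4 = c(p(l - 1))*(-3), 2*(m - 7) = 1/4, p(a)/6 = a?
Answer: -1036341/4 ≈ -2.5909e+5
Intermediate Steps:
p(a) = 6*a
c(Q) = 6 - Q
m = 57/8 (m = 7 + (1/4)/2 = 7 + (1*(1/4))/2 = 7 + (1/2)*(1/4) = 7 + 1/8 = 57/8 ≈ 7.1250)
T(l) = -180 + 72*l (T(l) = -36 + 4*((6 - 6*(l - 1))*(-3)) = -36 + 4*((6 - 6*(-1 + l))*(-3)) = -36 + 4*((6 - (-6 + 6*l))*(-3)) = -36 + 4*((6 + (6 - 6*l))*(-3)) = -36 + 4*((12 - 6*l)*(-3)) = -36 + 4*(-36 + 18*l) = -36 + (-144 + 72*l) = -180 + 72*l)
g(C) = 393/4 (g(C) = -27 + 3*((57/8)*6 - 1) = -27 + 3*(171/4 - 1) = -27 + 3*(167/4) = -27 + 501/4 = 393/4)
-2637*g(T(2)) = -2637*393/4 = -1036341/4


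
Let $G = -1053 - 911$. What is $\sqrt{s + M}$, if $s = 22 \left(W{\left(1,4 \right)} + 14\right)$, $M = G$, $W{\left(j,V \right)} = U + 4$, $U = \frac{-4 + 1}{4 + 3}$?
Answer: $\frac{i \sqrt{77294}}{7} \approx 39.717 i$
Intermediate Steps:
$U = - \frac{3}{7} \approx -0.42857$
$G = -1964$ ($G = -1053 - 911 = -1964$)
$W{\left(j,V \right)} = \frac{25}{7}$ ($W{\left(j,V \right)} = - \frac{3}{7} + 4 = \frac{25}{7}$)
$M = -1964$
$s = \frac{2706}{7}$ ($s = 22 \left(\frac{25}{7} + 14\right) = 22 \cdot \frac{123}{7} = \frac{2706}{7} \approx 386.57$)
$\sqrt{s + M} = \sqrt{\frac{2706}{7} - 1964} = \sqrt{- \frac{11042}{7}} = \frac{i \sqrt{77294}}{7}$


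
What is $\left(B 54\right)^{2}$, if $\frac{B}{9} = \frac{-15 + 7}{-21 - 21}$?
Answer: $\frac{419904}{49} \approx 8569.5$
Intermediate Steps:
$B = \frac{12}{7}$ ($B = 9 \frac{-15 + 7}{-21 - 21} = 9 \left(- \frac{8}{-42}\right) = 9 \left(\left(-8\right) \left(- \frac{1}{42}\right)\right) = 9 \cdot \frac{4}{21} = \frac{12}{7} \approx 1.7143$)
$\left(B 54\right)^{2} = \left(\frac{12}{7} \cdot 54\right)^{2} = \left(\frac{648}{7}\right)^{2} = \frac{419904}{49}$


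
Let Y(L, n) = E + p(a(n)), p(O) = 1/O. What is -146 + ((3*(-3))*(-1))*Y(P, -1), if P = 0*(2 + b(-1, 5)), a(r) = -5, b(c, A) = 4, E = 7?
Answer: -424/5 ≈ -84.800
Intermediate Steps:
P = 0 (P = 0*(2 + 4) = 0*6 = 0)
Y(L, n) = 34/5 (Y(L, n) = 7 + 1/(-5) = 7 - ⅕ = 34/5)
-146 + ((3*(-3))*(-1))*Y(P, -1) = -146 + ((3*(-3))*(-1))*(34/5) = -146 - 9*(-1)*(34/5) = -146 + 9*(34/5) = -146 + 306/5 = -424/5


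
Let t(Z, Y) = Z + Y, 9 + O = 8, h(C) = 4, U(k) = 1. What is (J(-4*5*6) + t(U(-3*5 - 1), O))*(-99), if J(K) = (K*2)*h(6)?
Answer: 95040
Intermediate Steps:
O = -1 (O = -9 + 8 = -1)
t(Z, Y) = Y + Z
J(K) = 8*K (J(K) = (K*2)*4 = (2*K)*4 = 8*K)
(J(-4*5*6) + t(U(-3*5 - 1), O))*(-99) = (8*(-4*5*6) + (-1 + 1))*(-99) = (8*(-20*6) + 0)*(-99) = (8*(-120) + 0)*(-99) = (-960 + 0)*(-99) = -960*(-99) = 95040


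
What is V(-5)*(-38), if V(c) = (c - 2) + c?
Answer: 456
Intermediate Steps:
V(c) = -2 + 2*c (V(c) = (-2 + c) + c = -2 + 2*c)
V(-5)*(-38) = (-2 + 2*(-5))*(-38) = (-2 - 10)*(-38) = -12*(-38) = 456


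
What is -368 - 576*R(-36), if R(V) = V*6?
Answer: 124048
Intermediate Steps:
R(V) = 6*V
-368 - 576*R(-36) = -368 - 3456*(-36) = -368 - 576*(-216) = -368 + 124416 = 124048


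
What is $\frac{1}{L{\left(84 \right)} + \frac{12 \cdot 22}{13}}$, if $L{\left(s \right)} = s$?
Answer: $\frac{13}{1356} \approx 0.009587$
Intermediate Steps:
$\frac{1}{L{\left(84 \right)} + \frac{12 \cdot 22}{13}} = \frac{1}{84 + \frac{12 \cdot 22}{13}} = \frac{1}{84 + 264 \cdot \frac{1}{13}} = \frac{1}{84 + \frac{264}{13}} = \frac{1}{\frac{1356}{13}} = \frac{13}{1356}$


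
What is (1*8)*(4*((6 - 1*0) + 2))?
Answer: 256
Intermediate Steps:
(1*8)*(4*((6 - 1*0) + 2)) = 8*(4*((6 + 0) + 2)) = 8*(4*(6 + 2)) = 8*(4*8) = 8*32 = 256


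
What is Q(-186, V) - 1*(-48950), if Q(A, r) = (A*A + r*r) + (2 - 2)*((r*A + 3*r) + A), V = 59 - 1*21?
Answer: 84990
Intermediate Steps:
V = 38 (V = 59 - 21 = 38)
Q(A, r) = A² + r² (Q(A, r) = (A² + r²) + 0*((A*r + 3*r) + A) = (A² + r²) + 0*((3*r + A*r) + A) = (A² + r²) + 0*(A + 3*r + A*r) = (A² + r²) + 0 = A² + r²)
Q(-186, V) - 1*(-48950) = ((-186)² + 38²) - 1*(-48950) = (34596 + 1444) + 48950 = 36040 + 48950 = 84990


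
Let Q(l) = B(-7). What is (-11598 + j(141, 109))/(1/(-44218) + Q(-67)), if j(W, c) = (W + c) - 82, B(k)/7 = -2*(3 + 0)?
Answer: 505411740/1857157 ≈ 272.14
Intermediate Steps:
B(k) = -42 (B(k) = 7*(-2*(3 + 0)) = 7*(-2*3) = 7*(-6) = -42)
Q(l) = -42
j(W, c) = -82 + W + c
(-11598 + j(141, 109))/(1/(-44218) + Q(-67)) = (-11598 + (-82 + 141 + 109))/(1/(-44218) - 42) = (-11598 + 168)/(-1/44218 - 42) = -11430/(-1857157/44218) = -11430*(-44218/1857157) = 505411740/1857157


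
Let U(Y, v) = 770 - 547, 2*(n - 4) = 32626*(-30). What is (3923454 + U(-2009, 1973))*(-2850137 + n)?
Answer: -13103209586071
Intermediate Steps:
n = -489386 (n = 4 + (32626*(-30))/2 = 4 + (½)*(-978780) = 4 - 489390 = -489386)
U(Y, v) = 223
(3923454 + U(-2009, 1973))*(-2850137 + n) = (3923454 + 223)*(-2850137 - 489386) = 3923677*(-3339523) = -13103209586071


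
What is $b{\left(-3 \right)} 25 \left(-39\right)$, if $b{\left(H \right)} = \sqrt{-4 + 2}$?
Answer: $- 975 i \sqrt{2} \approx - 1378.9 i$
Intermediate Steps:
$b{\left(H \right)} = i \sqrt{2}$ ($b{\left(H \right)} = \sqrt{-2} = i \sqrt{2}$)
$b{\left(-3 \right)} 25 \left(-39\right) = i \sqrt{2} \cdot 25 \left(-39\right) = 25 i \sqrt{2} \left(-39\right) = - 975 i \sqrt{2}$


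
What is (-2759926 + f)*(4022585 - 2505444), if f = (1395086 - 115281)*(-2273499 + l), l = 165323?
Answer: -4093332812513632446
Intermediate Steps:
f = -2698054185680 (f = (1395086 - 115281)*(-2273499 + 165323) = 1279805*(-2108176) = -2698054185680)
(-2759926 + f)*(4022585 - 2505444) = (-2759926 - 2698054185680)*(4022585 - 2505444) = -2698056945606*1517141 = -4093332812513632446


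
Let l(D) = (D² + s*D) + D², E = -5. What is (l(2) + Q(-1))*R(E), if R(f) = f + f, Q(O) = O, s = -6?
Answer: 50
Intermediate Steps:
R(f) = 2*f
l(D) = -6*D + 2*D² (l(D) = (D² - 6*D) + D² = -6*D + 2*D²)
(l(2) + Q(-1))*R(E) = (2*2*(-3 + 2) - 1)*(2*(-5)) = (2*2*(-1) - 1)*(-10) = (-4 - 1)*(-10) = -5*(-10) = 50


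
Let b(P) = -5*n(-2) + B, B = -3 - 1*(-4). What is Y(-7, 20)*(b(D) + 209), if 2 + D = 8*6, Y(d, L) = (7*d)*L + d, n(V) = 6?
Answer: -177660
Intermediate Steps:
B = 1 (B = -3 + 4 = 1)
Y(d, L) = d + 7*L*d (Y(d, L) = 7*L*d + d = d + 7*L*d)
D = 46 (D = -2 + 8*6 = -2 + 48 = 46)
b(P) = -29 (b(P) = -5*6 + 1 = -30 + 1 = -29)
Y(-7, 20)*(b(D) + 209) = (-7*(1 + 7*20))*(-29 + 209) = -7*(1 + 140)*180 = -7*141*180 = -987*180 = -177660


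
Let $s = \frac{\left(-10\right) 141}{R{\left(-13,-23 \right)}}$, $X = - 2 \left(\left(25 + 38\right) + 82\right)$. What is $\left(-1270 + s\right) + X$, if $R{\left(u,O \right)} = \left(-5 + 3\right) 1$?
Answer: $-855$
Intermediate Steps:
$X = -290$ ($X = - 2 \left(63 + 82\right) = \left(-2\right) 145 = -290$)
$R{\left(u,O \right)} = -2$ ($R{\left(u,O \right)} = \left(-2\right) 1 = -2$)
$s = 705$ ($s = \frac{\left(-10\right) 141}{-2} = \left(-1410\right) \left(- \frac{1}{2}\right) = 705$)
$\left(-1270 + s\right) + X = \left(-1270 + 705\right) - 290 = -565 - 290 = -855$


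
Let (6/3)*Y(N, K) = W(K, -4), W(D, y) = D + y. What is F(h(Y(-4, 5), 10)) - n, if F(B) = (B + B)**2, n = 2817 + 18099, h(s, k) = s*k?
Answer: -20816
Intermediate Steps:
Y(N, K) = -2 + K/2 (Y(N, K) = (K - 4)/2 = (-4 + K)/2 = -2 + K/2)
h(s, k) = k*s
n = 20916
F(B) = 4*B**2 (F(B) = (2*B)**2 = 4*B**2)
F(h(Y(-4, 5), 10)) - n = 4*(10*(-2 + (1/2)*5))**2 - 1*20916 = 4*(10*(-2 + 5/2))**2 - 20916 = 4*(10*(1/2))**2 - 20916 = 4*5**2 - 20916 = 4*25 - 20916 = 100 - 20916 = -20816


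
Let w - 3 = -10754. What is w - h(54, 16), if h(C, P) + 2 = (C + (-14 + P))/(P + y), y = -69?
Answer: -569641/53 ≈ -10748.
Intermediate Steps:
h(C, P) = -2 + (-14 + C + P)/(-69 + P) (h(C, P) = -2 + (C + (-14 + P))/(P - 69) = -2 + (-14 + C + P)/(-69 + P))
w = -10751 (w = 3 - 10754 = -10751)
w - h(54, 16) = -10751 - (124 + 54 - 1*16)/(-69 + 16) = -10751 - (124 + 54 - 16)/(-53) = -10751 - (-1)*162/53 = -10751 - 1*(-162/53) = -10751 + 162/53 = -569641/53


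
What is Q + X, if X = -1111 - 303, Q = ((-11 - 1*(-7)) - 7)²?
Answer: -1293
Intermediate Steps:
Q = 121 (Q = ((-11 + 7) - 7)² = (-4 - 7)² = (-11)² = 121)
X = -1414
Q + X = 121 - 1414 = -1293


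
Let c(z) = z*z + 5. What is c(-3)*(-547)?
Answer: -7658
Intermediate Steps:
c(z) = 5 + z² (c(z) = z² + 5 = 5 + z²)
c(-3)*(-547) = (5 + (-3)²)*(-547) = (5 + 9)*(-547) = 14*(-547) = -7658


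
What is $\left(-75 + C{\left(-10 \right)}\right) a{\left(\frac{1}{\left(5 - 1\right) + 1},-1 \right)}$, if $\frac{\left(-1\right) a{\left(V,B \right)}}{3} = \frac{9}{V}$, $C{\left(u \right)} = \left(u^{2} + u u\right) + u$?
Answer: $-15525$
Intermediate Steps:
$C{\left(u \right)} = u + 2 u^{2}$ ($C{\left(u \right)} = \left(u^{2} + u^{2}\right) + u = 2 u^{2} + u = u + 2 u^{2}$)
$a{\left(V,B \right)} = - \frac{27}{V}$ ($a{\left(V,B \right)} = - 3 \frac{9}{V} = - \frac{27}{V}$)
$\left(-75 + C{\left(-10 \right)}\right) a{\left(\frac{1}{\left(5 - 1\right) + 1},-1 \right)} = \left(-75 - 10 \left(1 + 2 \left(-10\right)\right)\right) \left(- \frac{27}{\frac{1}{\left(5 - 1\right) + 1}}\right) = \left(-75 - 10 \left(1 - 20\right)\right) \left(- \frac{27}{\frac{1}{4 + 1}}\right) = \left(-75 - -190\right) \left(- \frac{27}{\frac{1}{5}}\right) = \left(-75 + 190\right) \left(- 27 \frac{1}{\frac{1}{5}}\right) = 115 \left(\left(-27\right) 5\right) = 115 \left(-135\right) = -15525$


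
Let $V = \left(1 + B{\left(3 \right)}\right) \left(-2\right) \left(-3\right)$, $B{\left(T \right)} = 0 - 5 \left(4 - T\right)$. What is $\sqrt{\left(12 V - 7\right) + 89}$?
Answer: $i \sqrt{206} \approx 14.353 i$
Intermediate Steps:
$B{\left(T \right)} = -20 + 5 T$ ($B{\left(T \right)} = 0 + \left(-20 + 5 T\right) = -20 + 5 T$)
$V = -24$ ($V = \left(1 + \left(-20 + 5 \cdot 3\right)\right) \left(-2\right) \left(-3\right) = \left(1 + \left(-20 + 15\right)\right) \left(-2\right) \left(-3\right) = \left(1 - 5\right) \left(-2\right) \left(-3\right) = \left(-4\right) \left(-2\right) \left(-3\right) = 8 \left(-3\right) = -24$)
$\sqrt{\left(12 V - 7\right) + 89} = \sqrt{\left(12 \left(-24\right) - 7\right) + 89} = \sqrt{\left(-288 - 7\right) + 89} = \sqrt{-295 + 89} = \sqrt{-206} = i \sqrt{206}$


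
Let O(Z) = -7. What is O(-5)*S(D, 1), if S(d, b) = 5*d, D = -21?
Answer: 735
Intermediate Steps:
O(-5)*S(D, 1) = -35*(-21) = -7*(-105) = 735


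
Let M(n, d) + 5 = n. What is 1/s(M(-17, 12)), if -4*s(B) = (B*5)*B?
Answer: -1/605 ≈ -0.0016529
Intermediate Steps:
M(n, d) = -5 + n
s(B) = -5*B²/4 (s(B) = -B*5*B/4 = -5*B*B/4 = -5*B²/4)
1/s(M(-17, 12)) = 1/(-5*(-5 - 17)²/4) = 1/(-5/4*(-22)²) = 1/(-5/4*484) = 1/(-605) = -1/605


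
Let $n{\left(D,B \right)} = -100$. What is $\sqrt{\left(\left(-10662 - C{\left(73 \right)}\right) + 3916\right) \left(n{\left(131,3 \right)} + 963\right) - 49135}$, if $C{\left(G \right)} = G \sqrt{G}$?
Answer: $\sqrt{-5870933 - 62999 \sqrt{73}} \approx 2531.6 i$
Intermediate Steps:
$C{\left(G \right)} = G^{\frac{3}{2}}$
$\sqrt{\left(\left(-10662 - C{\left(73 \right)}\right) + 3916\right) \left(n{\left(131,3 \right)} + 963\right) - 49135} = \sqrt{\left(\left(-10662 - 73^{\frac{3}{2}}\right) + 3916\right) \left(-100 + 963\right) - 49135} = \sqrt{\left(\left(-10662 - 73 \sqrt{73}\right) + 3916\right) 863 - 49135} = \sqrt{\left(-6746 - 73 \sqrt{73}\right) 863 - 49135} = \sqrt{\left(-5821798 - 62999 \sqrt{73}\right) - 49135} = \sqrt{-5870933 - 62999 \sqrt{73}}$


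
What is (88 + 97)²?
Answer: 34225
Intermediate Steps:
(88 + 97)² = 185² = 34225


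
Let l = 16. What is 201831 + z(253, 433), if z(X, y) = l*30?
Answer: 202311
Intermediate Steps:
z(X, y) = 480 (z(X, y) = 16*30 = 480)
201831 + z(253, 433) = 201831 + 480 = 202311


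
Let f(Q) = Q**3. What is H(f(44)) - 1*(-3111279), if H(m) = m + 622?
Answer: 3197085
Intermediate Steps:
H(m) = 622 + m
H(f(44)) - 1*(-3111279) = (622 + 44**3) - 1*(-3111279) = (622 + 85184) + 3111279 = 85806 + 3111279 = 3197085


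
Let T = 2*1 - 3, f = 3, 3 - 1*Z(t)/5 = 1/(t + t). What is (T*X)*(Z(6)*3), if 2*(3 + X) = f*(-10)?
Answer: 1575/2 ≈ 787.50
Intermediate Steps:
Z(t) = 15 - 5/(2*t) (Z(t) = 15 - 5/(t + t) = 15 - 5*1/(2*t) = 15 - 5/(2*t))
T = -1 (T = 2 - 3 = -1)
X = -18 (X = -3 + (3*(-10))/2 = -3 + (½)*(-30) = -3 - 15 = -18)
(T*X)*(Z(6)*3) = (-1*(-18))*((15 - 5/2/6)*3) = 18*((15 - 5/2*⅙)*3) = 18*((15 - 5/12)*3) = 18*((175/12)*3) = 18*(175/4) = 1575/2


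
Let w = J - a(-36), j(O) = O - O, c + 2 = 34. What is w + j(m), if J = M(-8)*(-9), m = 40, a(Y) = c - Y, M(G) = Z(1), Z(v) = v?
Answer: -77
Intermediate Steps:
c = 32 (c = -2 + 34 = 32)
M(G) = 1
a(Y) = 32 - Y
j(O) = 0
J = -9 (J = 1*(-9) = -9)
w = -77 (w = -9 - (32 - 1*(-36)) = -9 - (32 + 36) = -9 - 1*68 = -9 - 68 = -77)
w + j(m) = -77 + 0 = -77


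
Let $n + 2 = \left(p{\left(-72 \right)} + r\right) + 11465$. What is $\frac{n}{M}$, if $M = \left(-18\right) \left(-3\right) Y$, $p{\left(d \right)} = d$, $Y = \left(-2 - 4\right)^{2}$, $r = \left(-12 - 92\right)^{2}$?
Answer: $\frac{22207}{1944} \approx 11.423$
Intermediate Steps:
$r = 10816$ ($r = \left(-104\right)^{2} = 10816$)
$Y = 36$ ($Y = \left(-6\right)^{2} = 36$)
$n = 22207$ ($n = -2 + \left(\left(-72 + 10816\right) + 11465\right) = -2 + \left(10744 + 11465\right) = -2 + 22209 = 22207$)
$M = 1944$ ($M = \left(-18\right) \left(-3\right) 36 = 54 \cdot 36 = 1944$)
$\frac{n}{M} = \frac{22207}{1944}$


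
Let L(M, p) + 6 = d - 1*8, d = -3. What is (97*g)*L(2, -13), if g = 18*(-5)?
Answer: 148410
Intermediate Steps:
L(M, p) = -17 (L(M, p) = -6 + (-3 - 1*8) = -6 + (-3 - 8) = -6 - 11 = -17)
g = -90
(97*g)*L(2, -13) = (97*(-90))*(-17) = -8730*(-17) = 148410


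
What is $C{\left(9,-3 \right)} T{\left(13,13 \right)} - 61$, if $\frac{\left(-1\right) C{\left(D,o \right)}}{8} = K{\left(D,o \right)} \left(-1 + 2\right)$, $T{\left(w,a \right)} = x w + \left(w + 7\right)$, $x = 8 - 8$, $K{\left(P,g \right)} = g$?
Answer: $419$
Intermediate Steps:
$x = 0$
$T{\left(w,a \right)} = 7 + w$ ($T{\left(w,a \right)} = 0 w + \left(w + 7\right) = 0 + \left(7 + w\right) = 7 + w$)
$C{\left(D,o \right)} = - 8 o$ ($C{\left(D,o \right)} = - 8 o \left(-1 + 2\right) = - 8 o 1 = - 8 o$)
$C{\left(9,-3 \right)} T{\left(13,13 \right)} - 61 = \left(-8\right) \left(-3\right) \left(7 + 13\right) - 61 = 24 \cdot 20 - 61 = 480 - 61 = 419$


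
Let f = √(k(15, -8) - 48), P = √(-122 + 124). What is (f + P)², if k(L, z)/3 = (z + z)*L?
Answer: -766 + 32*I*√6 ≈ -766.0 + 78.384*I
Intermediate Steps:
k(L, z) = 6*L*z (k(L, z) = 3*((z + z)*L) = 3*((2*z)*L) = 3*(2*L*z) = 6*L*z)
P = √2 ≈ 1.4142
f = 16*I*√3 (f = √(6*15*(-8) - 48) = √(-720 - 48) = √(-768) = 16*I*√3 ≈ 27.713*I)
(f + P)² = (16*I*√3 + √2)² = (√2 + 16*I*√3)²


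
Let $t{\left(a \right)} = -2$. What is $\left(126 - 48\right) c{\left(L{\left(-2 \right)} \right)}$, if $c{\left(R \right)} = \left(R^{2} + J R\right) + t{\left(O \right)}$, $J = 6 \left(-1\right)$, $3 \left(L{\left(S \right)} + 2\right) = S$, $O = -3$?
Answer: $\frac{4940}{3} \approx 1646.7$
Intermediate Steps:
$L{\left(S \right)} = -2 + \frac{S}{3}$
$J = -6$
$c{\left(R \right)} = -2 + R^{2} - 6 R$ ($c{\left(R \right)} = \left(R^{2} - 6 R\right) - 2 = -2 + R^{2} - 6 R$)
$\left(126 - 48\right) c{\left(L{\left(-2 \right)} \right)} = \left(126 - 48\right) \left(-2 + \left(-2 + \frac{1}{3} \left(-2\right)\right)^{2} - 6 \left(-2 + \frac{1}{3} \left(-2\right)\right)\right) = 78 \left(-2 + \left(-2 - \frac{2}{3}\right)^{2} - 6 \left(-2 - \frac{2}{3}\right)\right) = 78 \left(-2 + \left(- \frac{8}{3}\right)^{2} - -16\right) = 78 \left(-2 + \frac{64}{9} + 16\right) = 78 \cdot \frac{190}{9} = \frac{4940}{3}$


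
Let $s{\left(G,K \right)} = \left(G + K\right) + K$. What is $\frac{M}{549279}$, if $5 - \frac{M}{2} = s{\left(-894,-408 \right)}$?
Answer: $\frac{3430}{549279} \approx 0.0062445$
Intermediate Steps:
$s{\left(G,K \right)} = G + 2 K$
$M = 3430$ ($M = 10 - 2 \left(-894 + 2 \left(-408\right)\right) = 10 - 2 \left(-894 - 816\right) = 10 - -3420 = 10 + 3420 = 3430$)
$\frac{M}{549279} = \frac{3430}{549279}$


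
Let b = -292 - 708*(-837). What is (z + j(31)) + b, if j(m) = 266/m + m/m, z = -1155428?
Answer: -17456547/31 ≈ -5.6311e+5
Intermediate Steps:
b = 592304 (b = -292 + 592596 = 592304)
j(m) = 1 + 266/m (j(m) = 266/m + 1 = 1 + 266/m)
(z + j(31)) + b = (-1155428 + (266 + 31)/31) + 592304 = (-1155428 + (1/31)*297) + 592304 = (-1155428 + 297/31) + 592304 = -35817971/31 + 592304 = -17456547/31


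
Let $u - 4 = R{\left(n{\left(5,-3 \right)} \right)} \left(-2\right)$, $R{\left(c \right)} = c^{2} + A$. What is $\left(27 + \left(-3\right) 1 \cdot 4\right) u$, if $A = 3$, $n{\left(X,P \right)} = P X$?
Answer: $-6780$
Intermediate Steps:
$R{\left(c \right)} = 3 + c^{2}$ ($R{\left(c \right)} = c^{2} + 3 = 3 + c^{2}$)
$u = -452$ ($u = 4 + \left(3 + \left(\left(-3\right) 5\right)^{2}\right) \left(-2\right) = 4 + \left(3 + \left(-15\right)^{2}\right) \left(-2\right) = 4 + \left(3 + 225\right) \left(-2\right) = 4 + 228 \left(-2\right) = 4 - 456 = -452$)
$\left(27 + \left(-3\right) 1 \cdot 4\right) u = \left(27 + \left(-3\right) 1 \cdot 4\right) \left(-452\right) = \left(27 - 12\right) \left(-452\right) = 15 \left(-452\right) = -6780$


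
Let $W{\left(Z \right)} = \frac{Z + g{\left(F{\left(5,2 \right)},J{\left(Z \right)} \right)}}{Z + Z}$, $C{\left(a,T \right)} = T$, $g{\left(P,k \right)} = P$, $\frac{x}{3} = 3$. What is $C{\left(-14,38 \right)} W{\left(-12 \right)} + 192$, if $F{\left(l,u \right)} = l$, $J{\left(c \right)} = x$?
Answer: $\frac{2437}{12} \approx 203.08$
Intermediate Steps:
$x = 9$ ($x = 3 \cdot 3 = 9$)
$J{\left(c \right)} = 9$
$W{\left(Z \right)} = \frac{5 + Z}{2 Z}$ ($W{\left(Z \right)} = \frac{Z + 5}{Z + Z} = \frac{5 + Z}{2 Z}$)
$C{\left(-14,38 \right)} W{\left(-12 \right)} + 192 = 38 \frac{5 - 12}{2 \left(-12\right)} + 192 = 38 \cdot \frac{1}{2} \left(- \frac{1}{12}\right) \left(-7\right) + 192 = 38 \cdot \frac{7}{24} + 192 = \frac{133}{12} + 192 = \frac{2437}{12}$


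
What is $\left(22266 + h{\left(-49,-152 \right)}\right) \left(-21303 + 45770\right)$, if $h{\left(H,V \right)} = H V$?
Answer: $727012438$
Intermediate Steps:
$\left(22266 + h{\left(-49,-152 \right)}\right) \left(-21303 + 45770\right) = \left(22266 - -7448\right) \left(-21303 + 45770\right) = \left(22266 + 7448\right) 24467 = 29714 \cdot 24467 = 727012438$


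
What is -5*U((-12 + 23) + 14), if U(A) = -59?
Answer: 295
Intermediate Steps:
-5*U((-12 + 23) + 14) = -5*(-59) = 295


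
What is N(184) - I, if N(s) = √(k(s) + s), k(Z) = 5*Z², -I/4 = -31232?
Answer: -124928 + 2*√42366 ≈ -1.2452e+5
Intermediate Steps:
I = 124928 (I = -4*(-31232) = 124928)
N(s) = √(s + 5*s²) (N(s) = √(5*s² + s) = √(s + 5*s²))
N(184) - I = √(184*(1 + 5*184)) - 1*124928 = √(184*(1 + 920)) - 124928 = √(184*921) - 124928 = √169464 - 124928 = 2*√42366 - 124928 = -124928 + 2*√42366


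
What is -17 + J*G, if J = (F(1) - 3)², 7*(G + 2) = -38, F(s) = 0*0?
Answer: -587/7 ≈ -83.857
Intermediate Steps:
F(s) = 0
G = -52/7 (G = -2 + (⅐)*(-38) = -2 - 38/7 = -52/7 ≈ -7.4286)
J = 9 (J = (0 - 3)² = (-3)² = 9)
-17 + J*G = -17 + 9*(-52/7) = -17 - 468/7 = -587/7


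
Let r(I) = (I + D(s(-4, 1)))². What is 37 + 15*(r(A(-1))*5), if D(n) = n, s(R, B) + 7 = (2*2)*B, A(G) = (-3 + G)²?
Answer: 12712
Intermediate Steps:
s(R, B) = -7 + 4*B (s(R, B) = -7 + (2*2)*B = -7 + 4*B)
r(I) = (-3 + I)² (r(I) = (I + (-7 + 4*1))² = (I + (-7 + 4))² = (I - 3)² = (-3 + I)²)
37 + 15*(r(A(-1))*5) = 37 + 15*((-3 + (-3 - 1)²)²*5) = 37 + 15*((-3 + (-4)²)²*5) = 37 + 15*((-3 + 16)²*5) = 37 + 15*(13²*5) = 37 + 15*(169*5) = 37 + 15*845 = 37 + 12675 = 12712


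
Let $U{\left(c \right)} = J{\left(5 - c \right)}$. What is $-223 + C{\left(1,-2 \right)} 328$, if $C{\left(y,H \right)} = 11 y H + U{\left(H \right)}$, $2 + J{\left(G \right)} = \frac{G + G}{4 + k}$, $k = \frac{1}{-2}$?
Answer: $-6783$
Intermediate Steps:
$k = - \frac{1}{2} \approx -0.5$
$J{\left(G \right)} = -2 + \frac{4 G}{7}$ ($J{\left(G \right)} = -2 + \frac{G + G}{4 - \frac{1}{2}} = -2 + \frac{2 G}{\frac{7}{2}} = -2 + 2 G \frac{2}{7} = -2 + \frac{4 G}{7}$)
$U{\left(c \right)} = \frac{6}{7} - \frac{4 c}{7}$ ($U{\left(c \right)} = -2 + \frac{4 \left(5 - c\right)}{7} = -2 - \left(- \frac{20}{7} + \frac{4 c}{7}\right) = \frac{6}{7} - \frac{4 c}{7}$)
$C{\left(y,H \right)} = \frac{6}{7} - \frac{4 H}{7} + 11 H y$ ($C{\left(y,H \right)} = 11 y H - \left(- \frac{6}{7} + \frac{4 H}{7}\right) = 11 H y - \left(- \frac{6}{7} + \frac{4 H}{7}\right) = \frac{6}{7} - \frac{4 H}{7} + 11 H y$)
$-223 + C{\left(1,-2 \right)} 328 = -223 + \left(\frac{6}{7} - - \frac{8}{7} + 11 \left(-2\right) 1\right) 328 = -223 + \left(\frac{6}{7} + \frac{8}{7} - 22\right) 328 = -223 - 6560 = -6783$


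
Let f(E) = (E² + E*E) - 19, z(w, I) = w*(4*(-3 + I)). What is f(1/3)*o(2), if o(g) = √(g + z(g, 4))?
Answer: -169*√10/9 ≈ -59.381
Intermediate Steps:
z(w, I) = w*(-12 + 4*I)
f(E) = -19 + 2*E² (f(E) = (E² + E²) - 19 = 2*E² - 19 = -19 + 2*E²)
o(g) = √5*√g (o(g) = √(g + 4*g*(-3 + 4)) = √(g + 4*g*1) = √(g + 4*g) = √(5*g) = √5*√g)
f(1/3)*o(2) = (-19 + 2*(1/3)²)*(√5*√2) = (-19 + 2*(⅓)²)*√10 = (-19 + 2*(⅑))*√10 = (-19 + 2/9)*√10 = -169*√10/9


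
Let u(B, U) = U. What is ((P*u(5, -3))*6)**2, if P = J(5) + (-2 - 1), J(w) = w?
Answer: 1296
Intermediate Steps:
P = 2 (P = 5 + (-2 - 1) = 5 - 3 = 2)
((P*u(5, -3))*6)**2 = ((2*(-3))*6)**2 = (-6*6)**2 = (-36)**2 = 1296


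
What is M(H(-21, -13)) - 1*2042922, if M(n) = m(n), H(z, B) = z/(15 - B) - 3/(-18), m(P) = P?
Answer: -24515071/12 ≈ -2.0429e+6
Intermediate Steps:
H(z, B) = ⅙ + z/(15 - B) (H(z, B) = z/(15 - B) - 3*(-1/18) = z/(15 - B) + ⅙ = ⅙ + z/(15 - B))
M(n) = n
M(H(-21, -13)) - 1*2042922 = (-15 - 13 - 6*(-21))/(6*(-15 - 13)) - 1*2042922 = (⅙)*(-15 - 13 + 126)/(-28) - 2042922 = (⅙)*(-1/28)*98 - 2042922 = -7/12 - 2042922 = -24515071/12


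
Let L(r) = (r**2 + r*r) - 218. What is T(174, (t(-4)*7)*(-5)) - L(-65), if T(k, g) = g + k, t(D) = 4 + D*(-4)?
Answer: -8758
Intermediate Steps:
t(D) = 4 - 4*D
L(r) = -218 + 2*r**2 (L(r) = (r**2 + r**2) - 218 = 2*r**2 - 218 = -218 + 2*r**2)
T(174, (t(-4)*7)*(-5)) - L(-65) = (((4 - 4*(-4))*7)*(-5) + 174) - (-218 + 2*(-65)**2) = (((4 + 16)*7)*(-5) + 174) - (-218 + 2*4225) = ((20*7)*(-5) + 174) - (-218 + 8450) = (140*(-5) + 174) - 1*8232 = (-700 + 174) - 8232 = -526 - 8232 = -8758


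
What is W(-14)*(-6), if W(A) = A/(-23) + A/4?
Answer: 399/23 ≈ 17.348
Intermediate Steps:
W(A) = 19*A/92 (W(A) = A*(-1/23) + A*(¼) = -A/23 + A/4 = 19*A/92)
W(-14)*(-6) = ((19/92)*(-14))*(-6) = -133/46*(-6) = 399/23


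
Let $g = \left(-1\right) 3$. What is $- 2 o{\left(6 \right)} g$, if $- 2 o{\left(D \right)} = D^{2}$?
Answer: $-108$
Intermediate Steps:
$o{\left(D \right)} = - \frac{D^{2}}{2}$
$g = -3$
$- 2 o{\left(6 \right)} g = - 2 \left(- \frac{6^{2}}{2}\right) \left(-3\right) = - 2 \left(\left(- \frac{1}{2}\right) 36\right) \left(-3\right) = \left(-2\right) \left(-18\right) \left(-3\right) = 36 \left(-3\right) = -108$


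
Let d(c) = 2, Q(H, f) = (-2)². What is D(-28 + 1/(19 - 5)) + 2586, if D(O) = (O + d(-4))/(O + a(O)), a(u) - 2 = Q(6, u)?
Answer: 794265/307 ≈ 2587.2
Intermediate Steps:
Q(H, f) = 4
a(u) = 6 (a(u) = 2 + 4 = 6)
D(O) = (2 + O)/(6 + O) (D(O) = (O + 2)/(O + 6) = (2 + O)/(6 + O))
D(-28 + 1/(19 - 5)) + 2586 = (2 + (-28 + 1/(19 - 5)))/(6 + (-28 + 1/(19 - 5))) + 2586 = (2 + (-28 + 1/14))/(6 + (-28 + 1/14)) + 2586 = (2 - 391/14)/(6 - 391/14) + 2586 = -363/14/(-307/14) + 2586 = -14/307*(-363/14) + 2586 = 363/307 + 2586 = 794265/307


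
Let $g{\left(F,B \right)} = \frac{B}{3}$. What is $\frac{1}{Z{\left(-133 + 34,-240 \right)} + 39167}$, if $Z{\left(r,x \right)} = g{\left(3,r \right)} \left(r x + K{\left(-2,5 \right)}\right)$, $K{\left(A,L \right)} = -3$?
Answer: $- \frac{1}{744814} \approx -1.3426 \cdot 10^{-6}$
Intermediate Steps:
$g{\left(F,B \right)} = \frac{B}{3}$ ($g{\left(F,B \right)} = B \frac{1}{3} = \frac{B}{3}$)
$Z{\left(r,x \right)} = \frac{r \left(-3 + r x\right)}{3}$ ($Z{\left(r,x \right)} = \frac{r}{3} \left(r x - 3\right) = \frac{r}{3} \left(-3 + r x\right) = \frac{r \left(-3 + r x\right)}{3}$)
$\frac{1}{Z{\left(-133 + 34,-240 \right)} + 39167} = \frac{1}{\frac{\left(-133 + 34\right) \left(-3 + \left(-133 + 34\right) \left(-240\right)\right)}{3} + 39167} = \frac{1}{\frac{1}{3} \left(-99\right) \left(-3 - -23760\right) + 39167} = \frac{1}{\frac{1}{3} \left(-99\right) \left(-3 + 23760\right) + 39167} = \frac{1}{\frac{1}{3} \left(-99\right) 23757 + 39167} = \frac{1}{-783981 + 39167} = \frac{1}{-744814} = - \frac{1}{744814}$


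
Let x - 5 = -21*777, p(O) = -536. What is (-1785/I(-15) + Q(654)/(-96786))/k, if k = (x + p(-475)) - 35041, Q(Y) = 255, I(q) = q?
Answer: -3839093/1674042918 ≈ -0.0022933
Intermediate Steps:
x = -16312 (x = 5 - 21*777 = 5 - 16317 = -16312)
k = -51889 (k = (-16312 - 536) - 35041 = -16848 - 35041 = -51889)
(-1785/I(-15) + Q(654)/(-96786))/k = (-1785/(-15) + 255/(-96786))/(-51889) = (-1785*(-1/15) + 255*(-1/96786))*(-1/51889) = (119 - 85/32262)*(-1/51889) = (3839093/32262)*(-1/51889) = -3839093/1674042918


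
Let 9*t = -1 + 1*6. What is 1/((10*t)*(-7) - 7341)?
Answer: -9/66419 ≈ -0.00013550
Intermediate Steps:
t = 5/9 (t = (-1 + 1*6)/9 = (-1 + 6)/9 = (⅑)*5 = 5/9 ≈ 0.55556)
1/((10*t)*(-7) - 7341) = 1/((10*(5/9))*(-7) - 7341) = 1/((50/9)*(-7) - 7341) = 1/(-350/9 - 7341) = 1/(-66419/9) = -9/66419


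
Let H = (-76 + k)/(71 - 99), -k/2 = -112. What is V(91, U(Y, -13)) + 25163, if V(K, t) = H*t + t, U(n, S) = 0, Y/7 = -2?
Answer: 25163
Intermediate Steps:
k = 224 (k = -2*(-112) = 224)
Y = -14 (Y = 7*(-2) = -14)
H = -37/7 (H = (-76 + 224)/(71 - 99) = 148/(-28) = 148*(-1/28) = -37/7 ≈ -5.2857)
V(K, t) = -30*t/7 (V(K, t) = -37*t/7 + t = -30*t/7)
V(91, U(Y, -13)) + 25163 = -30/7*0 + 25163 = 0 + 25163 = 25163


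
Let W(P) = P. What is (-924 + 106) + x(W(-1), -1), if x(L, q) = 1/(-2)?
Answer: -1637/2 ≈ -818.50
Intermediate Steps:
x(L, q) = -1/2
(-924 + 106) + x(W(-1), -1) = (-924 + 106) - 1/2 = -818 - 1/2 = -1637/2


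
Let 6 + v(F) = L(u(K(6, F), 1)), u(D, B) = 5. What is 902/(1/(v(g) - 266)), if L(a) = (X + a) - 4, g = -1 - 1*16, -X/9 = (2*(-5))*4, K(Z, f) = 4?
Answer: 80278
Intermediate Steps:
X = 360 (X = -9*2*(-5)*4 = -(-90)*4 = -9*(-40) = 360)
g = -17 (g = -1 - 16 = -17)
L(a) = 356 + a (L(a) = (360 + a) - 4 = 356 + a)
v(F) = 355 (v(F) = -6 + (356 + 5) = -6 + 361 = 355)
902/(1/(v(g) - 266)) = 902/(1/(355 - 266)) = 902/(1/89) = 902*89 = 80278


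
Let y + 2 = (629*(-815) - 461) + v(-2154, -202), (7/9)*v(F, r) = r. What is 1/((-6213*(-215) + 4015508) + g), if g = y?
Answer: 7/33865617 ≈ 2.0670e-7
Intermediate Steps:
v(F, r) = 9*r/7
y = -3593504/7 (y = -2 + ((629*(-815) - 461) + (9/7)*(-202)) = -2 + ((-512635 - 461) - 1818/7) = -2 + (-513096 - 1818/7) = -2 - 3593490/7 = -3593504/7 ≈ -5.1336e+5)
g = -3593504/7 ≈ -5.1336e+5
1/((-6213*(-215) + 4015508) + g) = 1/((-6213*(-215) + 4015508) - 3593504/7) = 1/((1335795 + 4015508) - 3593504/7) = 1/(5351303 - 3593504/7) = 1/(33865617/7) = 7/33865617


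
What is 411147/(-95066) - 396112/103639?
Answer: -80267647325/9852545174 ≈ -8.1469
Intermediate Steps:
411147/(-95066) - 396112/103639 = 411147*(-1/95066) - 396112*1/103639 = -411147/95066 - 396112/103639 = -80267647325/9852545174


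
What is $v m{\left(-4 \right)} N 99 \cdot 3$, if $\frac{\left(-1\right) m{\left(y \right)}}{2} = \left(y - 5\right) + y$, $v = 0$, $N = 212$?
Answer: $0$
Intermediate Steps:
$m{\left(y \right)} = 10 - 4 y$ ($m{\left(y \right)} = - 2 \left(\left(y - 5\right) + y\right) = - 2 \left(\left(-5 + y\right) + y\right) = - 2 \left(-5 + 2 y\right) = 10 - 4 y$)
$v m{\left(-4 \right)} N 99 \cdot 3 = 0 \left(10 - -16\right) 212 \cdot 99 \cdot 3 = 0 \left(10 + 16\right) 212 \cdot 297 = 0 \cdot 26 \cdot 212 \cdot 297 = 0 \cdot 212 \cdot 297 = 0 \cdot 297 = 0$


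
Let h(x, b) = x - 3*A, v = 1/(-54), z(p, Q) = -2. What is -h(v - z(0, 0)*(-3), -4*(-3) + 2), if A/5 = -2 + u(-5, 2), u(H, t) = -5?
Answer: -5345/54 ≈ -98.981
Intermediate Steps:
v = -1/54 ≈ -0.018519
A = -35 (A = 5*(-2 - 5) = 5*(-7) = -35)
h(x, b) = 105 + x (h(x, b) = x - 3*(-35) = x + 105 = 105 + x)
-h(v - z(0, 0)*(-3), -4*(-3) + 2) = -(105 + (-1/54 - (-2)*(-3))) = -(105 + (-1/54 - 1*6)) = -(105 + (-1/54 - 6)) = -(105 - 325/54) = -1*5345/54 = -5345/54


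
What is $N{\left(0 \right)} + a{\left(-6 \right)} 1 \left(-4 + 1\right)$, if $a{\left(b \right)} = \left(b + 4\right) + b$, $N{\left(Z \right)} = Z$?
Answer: $24$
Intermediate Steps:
$a{\left(b \right)} = 4 + 2 b$ ($a{\left(b \right)} = \left(4 + b\right) + b = 4 + 2 b$)
$N{\left(0 \right)} + a{\left(-6 \right)} 1 \left(-4 + 1\right) = 0 + \left(4 + 2 \left(-6\right)\right) 1 \left(-4 + 1\right) = 0 + \left(4 - 12\right) 1 \left(-3\right) = 0 - -24 = 0 + 24 = 24$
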